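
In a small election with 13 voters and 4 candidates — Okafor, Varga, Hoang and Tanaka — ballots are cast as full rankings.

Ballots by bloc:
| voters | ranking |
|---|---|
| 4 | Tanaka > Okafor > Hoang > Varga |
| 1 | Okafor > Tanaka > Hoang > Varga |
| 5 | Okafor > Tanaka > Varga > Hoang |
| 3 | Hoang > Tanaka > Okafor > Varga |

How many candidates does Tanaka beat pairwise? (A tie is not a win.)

Tanaka against each rival (13 voters):
Tanaka–Okafor: Tanaka 7–6.
Tanaka vs Varga: Tanaka, 13–0.
Tanaka vs Hoang: Tanaka wins 10–3.
Tanaka beats Okafor, Varga, Hoang — 3 pairwise wins.

3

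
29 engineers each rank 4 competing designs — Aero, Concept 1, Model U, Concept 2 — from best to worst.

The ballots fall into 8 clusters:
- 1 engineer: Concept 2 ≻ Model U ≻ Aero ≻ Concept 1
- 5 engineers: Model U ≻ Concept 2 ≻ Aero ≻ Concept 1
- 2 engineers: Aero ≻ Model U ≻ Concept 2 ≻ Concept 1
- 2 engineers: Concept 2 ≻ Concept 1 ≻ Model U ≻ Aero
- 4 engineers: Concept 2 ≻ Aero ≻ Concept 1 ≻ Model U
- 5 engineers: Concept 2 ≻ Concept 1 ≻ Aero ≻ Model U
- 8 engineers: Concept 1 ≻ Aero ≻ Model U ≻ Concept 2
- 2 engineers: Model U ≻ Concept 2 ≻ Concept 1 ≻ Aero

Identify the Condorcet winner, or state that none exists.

none

Pairwise majorities:
Aero vs Concept 1: 1+5+2+4 = 12 for Aero, 17 for Concept 1 — Concept 1 by 17–12.
Aero vs Model U: Aero preferred on 2+4+5+8 = 19 ballots; Aero wins 19–10.
Aero vs Concept 2: Aero is ranked higher on 2+8 = 10 ballots, Concept 2 on 19. Concept 2 wins 19–10.
Concept 1 vs Model U: 2+4+5+8 = 19 for Concept 1, 10 for Model U — Concept 1 by 19–10.
Concept 1 vs Concept 2: Concept 1 preferred on 8 ballots; Concept 2 wins 21–8.
Model U vs Concept 2: 17 to 12, Model U.
Each design drops at least one matchup (Aero loses to Concept 1; Concept 1 loses to Concept 2; Model U loses to Aero; Concept 2 loses to Model U); the cycle Aero → Model U → Concept 2 → Aero rules out a Condorcet winner.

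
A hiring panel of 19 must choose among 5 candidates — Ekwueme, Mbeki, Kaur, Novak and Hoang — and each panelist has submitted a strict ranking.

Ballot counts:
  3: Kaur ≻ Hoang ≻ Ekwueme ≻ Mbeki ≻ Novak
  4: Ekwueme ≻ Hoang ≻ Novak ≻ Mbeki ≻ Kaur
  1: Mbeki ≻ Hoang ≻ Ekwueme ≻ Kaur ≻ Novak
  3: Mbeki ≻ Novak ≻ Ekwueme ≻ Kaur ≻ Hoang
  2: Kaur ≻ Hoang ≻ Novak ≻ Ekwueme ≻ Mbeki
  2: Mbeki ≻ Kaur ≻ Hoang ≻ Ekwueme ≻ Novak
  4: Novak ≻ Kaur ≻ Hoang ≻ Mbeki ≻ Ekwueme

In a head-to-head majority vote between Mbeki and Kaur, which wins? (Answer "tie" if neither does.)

Ballots ranking Mbeki above Kaur: 4 + 1 + 3 + 2 = 10.
Ballots ranking Kaur above Mbeki: 19 − 10 = 9.
Mbeki wins the head-to-head 10–9.

Mbeki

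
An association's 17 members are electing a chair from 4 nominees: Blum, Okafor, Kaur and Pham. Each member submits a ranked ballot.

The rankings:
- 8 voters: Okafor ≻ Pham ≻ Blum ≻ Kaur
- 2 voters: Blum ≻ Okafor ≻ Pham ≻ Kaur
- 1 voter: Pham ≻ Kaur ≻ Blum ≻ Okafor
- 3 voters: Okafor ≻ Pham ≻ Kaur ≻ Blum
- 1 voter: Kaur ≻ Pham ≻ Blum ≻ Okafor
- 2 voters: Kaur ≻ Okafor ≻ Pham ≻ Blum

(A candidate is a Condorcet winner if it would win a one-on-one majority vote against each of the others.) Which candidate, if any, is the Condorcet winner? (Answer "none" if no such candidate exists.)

Okafor

Pairwise majorities:
Blum vs Okafor: Okafor, 13–4.
Blum vs Kaur: Blum, 10–7.
Blum vs Pham: Pham, 15–2.
Okafor vs Kaur: Okafor, 13–4.
Okafor vs Pham: Okafor, 15–2.
Kaur vs Pham: Pham, 14–3.
Okafor defeats every rival head-to-head and is the Condorcet winner.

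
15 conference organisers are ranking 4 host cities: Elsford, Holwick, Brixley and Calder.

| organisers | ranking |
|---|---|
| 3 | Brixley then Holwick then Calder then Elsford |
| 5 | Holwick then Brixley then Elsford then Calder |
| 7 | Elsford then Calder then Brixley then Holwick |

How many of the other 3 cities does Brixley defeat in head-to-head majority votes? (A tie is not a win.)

Brixley against each rival (15 organisers):
Brixley vs Elsford: Brixley wins 8–7.
Brixley vs Holwick: Brixley is ranked higher on 3+7 = 10 ballots, Holwick on 5. Brixley wins 10–5.
Brixley vs Calder: Brixley wins 8–7.
Brixley beats Elsford, Holwick, Calder — 3 pairwise wins.

3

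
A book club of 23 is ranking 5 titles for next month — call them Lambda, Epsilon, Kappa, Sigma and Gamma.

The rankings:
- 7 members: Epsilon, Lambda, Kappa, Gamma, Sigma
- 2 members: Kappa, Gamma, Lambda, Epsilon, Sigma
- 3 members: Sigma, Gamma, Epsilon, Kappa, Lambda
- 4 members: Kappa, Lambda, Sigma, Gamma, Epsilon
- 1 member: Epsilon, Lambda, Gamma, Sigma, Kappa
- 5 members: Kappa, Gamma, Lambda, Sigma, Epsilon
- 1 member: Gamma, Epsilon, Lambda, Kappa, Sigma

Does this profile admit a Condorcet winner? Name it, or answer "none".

Pairwise majorities:
Lambda vs Epsilon: Lambda preferred on 2+4+5 = 11 ballots; Epsilon wins 12–11.
Lambda vs Kappa: Kappa, 14–9.
Lambda vs Sigma: Lambda preferred on 7+2+4+1+5+1 = 20 ballots; Lambda wins 20–3.
Lambda vs Gamma: Lambda is ranked higher on 7+4+1 = 12 ballots, Gamma on 11. Lambda wins 12–11.
Epsilon vs Kappa: Epsilon wins 12–11.
Epsilon vs Sigma: Sigma wins 12–11.
Epsilon vs Gamma: Epsilon preferred on 7+1 = 8 ballots; Gamma wins 15–8.
Kappa vs Sigma: 19 to 4, Kappa.
Kappa vs Gamma: Kappa, 18–5.
Sigma vs Gamma: Gamma wins 16–7.
Every book loses at least once (Lambda loses to Epsilon; Epsilon loses to Sigma; Kappa loses to Epsilon; Sigma loses to Lambda; Gamma loses to Lambda). The majority relation contains the cycle Lambda → Sigma → Epsilon → Lambda, so there is no Condorcet winner.

none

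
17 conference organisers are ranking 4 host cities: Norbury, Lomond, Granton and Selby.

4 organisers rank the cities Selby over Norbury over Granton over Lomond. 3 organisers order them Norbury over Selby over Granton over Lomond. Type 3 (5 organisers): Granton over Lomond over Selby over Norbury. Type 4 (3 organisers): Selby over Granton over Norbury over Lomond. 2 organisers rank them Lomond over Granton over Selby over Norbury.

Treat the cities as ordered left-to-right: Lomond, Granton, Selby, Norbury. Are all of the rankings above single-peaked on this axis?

Axis positions: Lomond=1, Granton=2, Selby=3, Norbury=4.
Type 1 (peak Selby at position 3): ranking walks positions 3-4-2-1, expanding outward from the peak — single-peaked.
Type 2 (peak Norbury at position 4): ranking walks positions 4-3-2-1, expanding outward from the peak — single-peaked.
Type 3 (peak Granton at position 2): ranking walks positions 2-1-3-4, expanding outward from the peak — single-peaked.
Type 4 (peak Selby at position 3): ranking walks positions 3-2-4-1, expanding outward from the peak — single-peaked.
Type 5 (peak Lomond at position 1): ranking walks positions 1-2-3-4, expanding outward from the peak — single-peaked.
Every ranking is single-peaked on this axis.

yes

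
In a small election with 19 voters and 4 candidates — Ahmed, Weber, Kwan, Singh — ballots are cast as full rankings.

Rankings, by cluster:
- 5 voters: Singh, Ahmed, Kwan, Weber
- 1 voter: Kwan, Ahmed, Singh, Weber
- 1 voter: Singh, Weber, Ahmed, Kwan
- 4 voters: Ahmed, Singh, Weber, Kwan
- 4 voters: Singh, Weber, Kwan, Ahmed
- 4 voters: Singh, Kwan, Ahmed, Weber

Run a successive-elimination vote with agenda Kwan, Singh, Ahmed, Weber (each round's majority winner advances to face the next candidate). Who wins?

Singh

Round 1: Kwan vs Singh — 1–18, Singh advances.
Round 2: Singh vs Ahmed — 14–5, Singh advances.
Round 3: Singh vs Weber — 19–0, Singh advances.
The agenda winner is Singh.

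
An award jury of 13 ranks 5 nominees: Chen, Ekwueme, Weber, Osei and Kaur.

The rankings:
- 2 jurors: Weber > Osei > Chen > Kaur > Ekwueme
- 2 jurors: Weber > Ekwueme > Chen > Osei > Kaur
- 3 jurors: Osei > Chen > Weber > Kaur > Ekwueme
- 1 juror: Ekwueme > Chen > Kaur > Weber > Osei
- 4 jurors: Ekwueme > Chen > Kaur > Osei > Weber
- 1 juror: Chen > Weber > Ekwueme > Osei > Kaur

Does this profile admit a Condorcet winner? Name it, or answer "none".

none

Check each pair by majority over 13 ballots:
Chen vs Ekwueme: Ekwueme, 7–6.
Chen vs Weber: Chen wins 9–4.
Chen vs Osei: Chen, 8–5.
Chen vs Kaur: Chen wins 13–0.
Ekwueme vs Weber: Weber, 8–5.
Ekwueme vs Osei: Ekwueme wins 8–5.
Ekwueme vs Kaur: Ekwueme, 8–5.
Weber–Osei: Osei 7–6.
Weber vs Kaur: Weber, 8–5.
Osei vs Kaur: Osei wins 8–5.
Each nominee drops at least one matchup (Chen loses to Ekwueme; Ekwueme loses to Weber; Weber loses to Chen; Osei loses to Chen; Kaur loses to Chen); the cycle Chen > Weber > Ekwueme > Chen rules out a Condorcet winner.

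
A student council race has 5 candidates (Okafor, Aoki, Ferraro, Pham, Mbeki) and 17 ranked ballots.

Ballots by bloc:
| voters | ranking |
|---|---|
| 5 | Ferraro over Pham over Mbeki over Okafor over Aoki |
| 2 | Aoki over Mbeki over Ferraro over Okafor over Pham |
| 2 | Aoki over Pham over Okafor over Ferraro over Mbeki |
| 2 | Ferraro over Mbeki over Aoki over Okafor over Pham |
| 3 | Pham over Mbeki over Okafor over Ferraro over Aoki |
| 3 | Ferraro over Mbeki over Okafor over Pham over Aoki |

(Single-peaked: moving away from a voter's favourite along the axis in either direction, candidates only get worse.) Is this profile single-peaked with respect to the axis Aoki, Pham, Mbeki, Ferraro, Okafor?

Axis positions: Aoki=1, Pham=2, Mbeki=3, Ferraro=4, Okafor=5.
Bloc 1: ranking walks positions 4-2-3-5-1; Pham is ranked above Mbeki even though Mbeki lies between Pham and the peak Ferraro on the axis — preferences dip and rise again. Not single-peaked.
Bloc 2: ranking walks positions 1-3-4-5-2; Mbeki is ranked above Pham even though Pham lies between Mbeki and the peak Aoki on the axis — preferences dip and rise again. Not single-peaked.
Bloc 3: ranking walks positions 1-2-5-4-3; Okafor is ranked above Mbeki even though Mbeki lies between Okafor and the peak Aoki on the axis — preferences dip and rise again. Not single-peaked.
Bloc 4: ranking walks positions 4-3-1-5-2; Aoki is ranked above Pham even though Pham lies between Aoki and the peak Ferraro on the axis — preferences dip and rise again. Not single-peaked.
Bloc 5: ranking walks positions 2-3-5-4-1; Okafor is ranked above Ferraro even though Ferraro lies between Okafor and the peak Pham on the axis — preferences dip and rise again. Not single-peaked.
Bloc 6 (peak Ferraro at position 4): ranking walks positions 4-3-5-2-1, expanding outward from the peak — single-peaked.
Bloc 1 violates single-peakedness, so the profile is not single-peaked on this axis.

no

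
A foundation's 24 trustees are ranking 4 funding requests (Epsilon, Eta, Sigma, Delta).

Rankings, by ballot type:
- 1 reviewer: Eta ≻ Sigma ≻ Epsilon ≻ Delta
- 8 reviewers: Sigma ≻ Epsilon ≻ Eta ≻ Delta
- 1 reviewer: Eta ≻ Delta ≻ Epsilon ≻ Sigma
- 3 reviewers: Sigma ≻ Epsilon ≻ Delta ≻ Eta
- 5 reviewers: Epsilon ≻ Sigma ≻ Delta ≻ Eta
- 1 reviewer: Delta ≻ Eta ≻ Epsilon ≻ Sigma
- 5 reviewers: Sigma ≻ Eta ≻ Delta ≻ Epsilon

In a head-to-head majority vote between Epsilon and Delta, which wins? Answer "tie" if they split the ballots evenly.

Epsilon

Ballots ranking Epsilon above Delta: 1 + 8 + 3 + 5 = 17.
Ballots ranking Delta above Epsilon: 24 − 17 = 7.
Epsilon wins the head-to-head 17–7.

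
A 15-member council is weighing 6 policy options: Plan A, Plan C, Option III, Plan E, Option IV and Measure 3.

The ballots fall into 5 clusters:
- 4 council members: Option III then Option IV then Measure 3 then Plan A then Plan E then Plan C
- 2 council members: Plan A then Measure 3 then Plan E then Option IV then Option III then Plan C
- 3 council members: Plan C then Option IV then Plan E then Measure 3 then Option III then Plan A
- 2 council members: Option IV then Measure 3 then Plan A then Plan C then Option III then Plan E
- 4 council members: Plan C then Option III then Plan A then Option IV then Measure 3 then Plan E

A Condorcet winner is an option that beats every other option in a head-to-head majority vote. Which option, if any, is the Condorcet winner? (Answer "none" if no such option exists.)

Pairwise majorities:
Plan A vs Plan C: Plan A wins 8–7.
Plan A–Option III: Option III 11–4.
Plan A–Plan E: Plan A 12–3.
Plan A vs Option IV: Option IV, 9–6.
Plan A–Measure 3: Measure 3 9–6.
Plan C vs Option III: Plan C, 9–6.
Plan C vs Plan E: Plan C wins 9–6.
Plan C vs Option IV: Option IV, 8–7.
Plan C–Measure 3: Measure 3 8–7.
Option III vs Plan E: Option III, 10–5.
Option III vs Option IV: Option III wins 8–7.
Option III–Measure 3: Option III 8–7.
Plan E vs Option IV: Option IV wins 13–2.
Plan E vs Measure 3: Measure 3 wins 12–3.
Option IV vs Measure 3: Option IV, 13–2.
No option is unbeaten: Plan A loses to Option III; Plan C loses to Plan A; Option III loses to Plan C; Plan E loses to Plan A; Option IV loses to Option III; Measure 3 loses to Option III. In particular Plan A > Plan C > Option III > Plan A is a majority cycle — no Condorcet winner exists.

none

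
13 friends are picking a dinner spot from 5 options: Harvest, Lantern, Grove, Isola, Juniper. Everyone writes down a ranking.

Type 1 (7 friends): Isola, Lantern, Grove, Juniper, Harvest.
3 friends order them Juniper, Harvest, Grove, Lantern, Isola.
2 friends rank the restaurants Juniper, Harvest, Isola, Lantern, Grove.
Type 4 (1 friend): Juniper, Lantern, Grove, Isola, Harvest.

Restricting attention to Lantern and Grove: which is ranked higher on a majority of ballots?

Ballots ranking Lantern above Grove: 7 + 2 + 1 = 10.
Ballots ranking Grove above Lantern: 13 − 10 = 3.
Lantern wins the head-to-head 10–3.

Lantern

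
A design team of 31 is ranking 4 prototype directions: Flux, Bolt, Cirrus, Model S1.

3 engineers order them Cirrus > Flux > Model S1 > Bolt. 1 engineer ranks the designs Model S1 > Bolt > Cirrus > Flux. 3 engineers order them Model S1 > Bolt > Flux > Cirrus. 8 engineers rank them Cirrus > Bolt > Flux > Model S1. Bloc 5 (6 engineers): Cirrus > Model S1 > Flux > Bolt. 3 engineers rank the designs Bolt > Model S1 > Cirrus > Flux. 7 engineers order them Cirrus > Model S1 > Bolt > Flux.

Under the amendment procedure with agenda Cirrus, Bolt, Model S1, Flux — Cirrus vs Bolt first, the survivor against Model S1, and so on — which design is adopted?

Round 1: Cirrus vs Bolt — 24–7, Cirrus advances.
Round 2: Cirrus vs Model S1 — 24–7, Cirrus advances.
Round 3: Cirrus vs Flux — 28–3, Cirrus advances.
The agenda winner is Cirrus.

Cirrus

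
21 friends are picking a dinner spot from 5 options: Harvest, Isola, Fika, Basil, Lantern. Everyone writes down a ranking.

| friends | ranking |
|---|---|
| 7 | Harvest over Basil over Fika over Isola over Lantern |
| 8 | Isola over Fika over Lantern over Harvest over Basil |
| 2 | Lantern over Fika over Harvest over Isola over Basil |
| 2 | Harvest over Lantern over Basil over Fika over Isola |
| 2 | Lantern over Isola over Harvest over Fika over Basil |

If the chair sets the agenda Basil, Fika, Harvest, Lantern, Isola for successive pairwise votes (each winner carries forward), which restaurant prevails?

Round 1: Basil vs Fika — 9–12, Fika advances.
Round 2: Fika vs Harvest — 10–11, Harvest advances.
Round 3: Harvest vs Lantern — 9–12, Lantern advances.
Round 4: Lantern vs Isola — 6–15, Isola advances.
Isola survives the agenda.

Isola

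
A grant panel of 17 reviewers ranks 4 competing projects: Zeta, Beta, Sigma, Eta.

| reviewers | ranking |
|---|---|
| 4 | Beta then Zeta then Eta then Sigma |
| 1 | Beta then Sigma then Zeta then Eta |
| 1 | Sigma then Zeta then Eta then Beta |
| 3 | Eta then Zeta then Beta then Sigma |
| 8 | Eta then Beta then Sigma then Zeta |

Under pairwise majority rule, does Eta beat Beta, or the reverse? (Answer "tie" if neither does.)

Eta

Ballots ranking Eta above Beta: 1 + 3 + 8 = 12.
Ballots ranking Beta above Eta: 17 − 12 = 5.
Eta wins the head-to-head 12–5.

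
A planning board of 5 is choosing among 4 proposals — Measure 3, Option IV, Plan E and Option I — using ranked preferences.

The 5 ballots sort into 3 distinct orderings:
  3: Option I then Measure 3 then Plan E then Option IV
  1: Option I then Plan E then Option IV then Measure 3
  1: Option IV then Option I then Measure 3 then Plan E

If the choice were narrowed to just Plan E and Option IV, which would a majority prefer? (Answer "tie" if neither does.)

Plan E

Ballots ranking Plan E above Option IV: 3 + 1 = 4.
Ballots ranking Option IV above Plan E: 5 − 4 = 1.
Plan E wins the head-to-head 4–1.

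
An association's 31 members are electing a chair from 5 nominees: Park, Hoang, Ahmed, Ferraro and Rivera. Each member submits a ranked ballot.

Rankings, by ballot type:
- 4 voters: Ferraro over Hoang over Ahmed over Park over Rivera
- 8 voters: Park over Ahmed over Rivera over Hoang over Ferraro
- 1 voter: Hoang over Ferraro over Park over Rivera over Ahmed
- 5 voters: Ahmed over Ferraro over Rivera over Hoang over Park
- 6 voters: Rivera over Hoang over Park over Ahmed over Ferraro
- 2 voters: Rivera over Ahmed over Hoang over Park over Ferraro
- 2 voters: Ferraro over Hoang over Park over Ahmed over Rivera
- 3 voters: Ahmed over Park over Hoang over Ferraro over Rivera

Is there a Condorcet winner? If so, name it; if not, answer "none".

Pairwise majorities:
Park vs Hoang: Park preferred on 8+3 = 11 ballots; Hoang wins 20–11.
Park vs Ahmed: Park wins 17–14.
Park vs Ferraro: Park is ranked higher on 8+6+2+3 = 19 ballots, Ferraro on 12. Park wins 19–12.
Park vs Rivera: 18 to 13, Park.
Hoang vs Ahmed: 13 to 18, Ahmed.
Hoang vs Ferraro: Hoang wins 20–11.
Hoang vs Rivera: 4+1+2+3 = 10 for Hoang, 21 for Rivera — Rivera by 21–10.
Ahmed vs Ferraro: Ahmed, 24–7.
Ahmed vs Rivera: Ahmed is ranked higher on 4+8+5+2+3 = 22 ballots, Rivera on 9. Ahmed wins 22–9.
Ferraro–Rivera: Rivera 16–15.
Each candidate drops at least one matchup (Park loses to Hoang; Hoang loses to Ahmed; Ahmed loses to Park; Ferraro loses to Park; Rivera loses to Park); the cycle Park → Ahmed → Hoang → Park rules out a Condorcet winner.

none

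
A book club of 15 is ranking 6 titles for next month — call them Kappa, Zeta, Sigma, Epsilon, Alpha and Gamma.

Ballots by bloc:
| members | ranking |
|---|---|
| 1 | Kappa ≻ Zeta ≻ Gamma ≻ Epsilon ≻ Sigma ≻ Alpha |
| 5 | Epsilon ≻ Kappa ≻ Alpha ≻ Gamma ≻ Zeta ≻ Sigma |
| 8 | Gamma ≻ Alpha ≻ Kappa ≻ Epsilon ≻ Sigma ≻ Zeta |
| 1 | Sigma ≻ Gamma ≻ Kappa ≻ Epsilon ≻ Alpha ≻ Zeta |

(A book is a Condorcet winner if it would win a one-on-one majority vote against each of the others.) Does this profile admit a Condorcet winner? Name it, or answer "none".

Head-to-head results (15 members):
Kappa vs Zeta: 1+5+8+1 = 15 for Kappa, 0 for Zeta — Kappa by 15–0.
Kappa vs Sigma: 1+5+8 = 14 for Kappa, 1 for Sigma — Kappa by 14–1.
Kappa vs Epsilon: Kappa is ranked higher on 1+8+1 = 10 ballots, Epsilon on 5. Kappa wins 10–5.
Kappa vs Alpha: 1+5+1 = 7 for Kappa, 8 for Alpha — Alpha by 8–7.
Kappa vs Gamma: Kappa is ranked higher on 1+5 = 6 ballots, Gamma on 9. Gamma wins 9–6.
Zeta vs Sigma: Zeta is ranked higher on 1+5 = 6 ballots, Sigma on 9. Sigma wins 9–6.
Zeta vs Epsilon: 1 for Zeta, 14 for Epsilon — Epsilon by 14–1.
Zeta vs Alpha: 1 for Zeta, 14 for Alpha — Alpha by 14–1.
Zeta vs Gamma: Zeta preferred on 1 ballot; Gamma wins 14–1.
Sigma vs Epsilon: 1 to 14, Epsilon.
Sigma vs Alpha: 2 to 13, Alpha.
Sigma vs Gamma: 1 to 14, Gamma.
Epsilon vs Alpha: 1+5+1 = 7 for Epsilon, 8 for Alpha — Alpha by 8–7.
Epsilon vs Gamma: 5 to 10, Gamma.
Alpha vs Gamma: 5 to 10, Gamma.
Gamma beats each of Kappa, Zeta, Sigma, Epsilon, Alpha — Gamma is the Condorcet winner.

Gamma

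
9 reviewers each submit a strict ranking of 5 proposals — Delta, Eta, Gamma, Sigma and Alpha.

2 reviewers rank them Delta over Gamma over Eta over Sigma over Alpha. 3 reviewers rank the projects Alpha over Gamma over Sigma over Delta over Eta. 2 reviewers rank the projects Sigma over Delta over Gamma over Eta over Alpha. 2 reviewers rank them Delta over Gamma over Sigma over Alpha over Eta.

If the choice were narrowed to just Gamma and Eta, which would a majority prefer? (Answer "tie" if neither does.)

Ballots ranking Gamma above Eta: 2 + 3 + 2 + 2 = 9.
Ballots ranking Eta above Gamma: 9 − 9 = 0.
Gamma wins the head-to-head 9–0.

Gamma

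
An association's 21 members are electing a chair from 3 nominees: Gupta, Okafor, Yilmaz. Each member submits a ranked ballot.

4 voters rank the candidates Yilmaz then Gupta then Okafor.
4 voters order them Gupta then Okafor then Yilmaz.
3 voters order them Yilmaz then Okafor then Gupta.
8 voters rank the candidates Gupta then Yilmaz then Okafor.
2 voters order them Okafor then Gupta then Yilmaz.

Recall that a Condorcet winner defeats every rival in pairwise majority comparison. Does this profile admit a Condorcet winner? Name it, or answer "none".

Head-to-head results (21 voters):
Gupta vs Okafor: Gupta wins 16–5.
Gupta vs Yilmaz: Gupta, 14–7.
Okafor vs Yilmaz: Yilmaz wins 15–6.
Gupta defeats every rival head-to-head and is the Condorcet winner.

Gupta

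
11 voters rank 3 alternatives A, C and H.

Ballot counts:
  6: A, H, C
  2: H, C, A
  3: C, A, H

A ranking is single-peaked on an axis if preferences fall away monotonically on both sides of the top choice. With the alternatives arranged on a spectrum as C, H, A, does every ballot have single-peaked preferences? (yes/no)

Axis positions: C=1, H=2, A=3.
Group 1 (peak A at position 3): ranking walks positions 3-2-1, expanding outward from the peak — single-peaked.
Group 2 (peak H at position 2): ranking walks positions 2-1-3, expanding outward from the peak — single-peaked.
Group 3: ranking walks positions 1-3-2; A is ranked above H even though H lies between A and the peak C on the axis — preferences dip and rise again. Not single-peaked.
Group 3 violates single-peakedness, so the profile is not single-peaked on this axis.

no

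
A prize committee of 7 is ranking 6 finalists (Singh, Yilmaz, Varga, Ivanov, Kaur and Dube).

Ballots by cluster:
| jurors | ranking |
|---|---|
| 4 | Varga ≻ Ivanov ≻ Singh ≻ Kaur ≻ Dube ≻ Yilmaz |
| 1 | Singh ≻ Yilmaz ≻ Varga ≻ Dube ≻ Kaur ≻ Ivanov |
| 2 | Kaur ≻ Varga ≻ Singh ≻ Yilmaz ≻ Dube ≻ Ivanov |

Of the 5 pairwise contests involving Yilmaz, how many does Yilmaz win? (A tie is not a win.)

0

Yilmaz against each rival (7 jurors):
Yilmaz vs Singh: Yilmaz preferred on 0 ballots; Singh wins 7–0.
Yilmaz vs Varga: 1 to 6, Varga.
Yilmaz vs Ivanov: 1+2 = 3 for Yilmaz, 4 for Ivanov — Ivanov by 4–3.
Yilmaz vs Kaur: Yilmaz is ranked higher on 1 ballot, Kaur on 6. Kaur wins 6–1.
Yilmaz vs Dube: Yilmaz is ranked higher on 1+2 = 3 ballots, Dube on 4. Dube wins 4–3.
Yilmaz beats no one; loses to Singh, Varga, Ivanov, Kaur, Dube — 0 pairwise wins.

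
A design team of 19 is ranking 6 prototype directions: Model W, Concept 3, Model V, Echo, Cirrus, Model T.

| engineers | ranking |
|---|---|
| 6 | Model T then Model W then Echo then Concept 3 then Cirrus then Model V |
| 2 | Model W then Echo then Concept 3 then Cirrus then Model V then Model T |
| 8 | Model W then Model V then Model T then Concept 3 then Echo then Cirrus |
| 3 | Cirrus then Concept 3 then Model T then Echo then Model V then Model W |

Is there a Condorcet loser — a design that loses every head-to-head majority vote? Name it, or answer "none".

Pairwise majorities:
Model W–Concept 3: Model W 16–3.
Model W vs Model V: Model W preferred on 6+2+8 = 16 ballots; Model W wins 16–3.
Model W vs Echo: Model W preferred on 6+2+8 = 16 ballots; Model W wins 16–3.
Model W–Cirrus: Model W 16–3.
Model W vs Model T: 10 to 9, Model W.
Concept 3 vs Model V: Concept 3 preferred on 6+2+3 = 11 ballots; Concept 3 wins 11–8.
Concept 3 vs Echo: 11 to 8, Concept 3.
Concept 3 vs Cirrus: Concept 3 wins 16–3.
Concept 3 vs Model T: Concept 3 preferred on 2+3 = 5 ballots; Model T wins 14–5.
Model V vs Echo: Echo wins 11–8.
Model V vs Cirrus: 8 to 11, Cirrus.
Model V vs Model T: Model V, 10–9.
Echo vs Cirrus: Echo preferred on 6+2+8 = 16 ballots; Echo wins 16–3.
Echo–Model T: Model T 17–2.
Cirrus–Model T: Model T 14–5.
No design is winless: Model W beats Concept 3; Concept 3 beats Model V; Model V beats Model T; Echo beats Model V; Cirrus beats Model V; Model T beats Concept 3. There is no Condorcet loser.

none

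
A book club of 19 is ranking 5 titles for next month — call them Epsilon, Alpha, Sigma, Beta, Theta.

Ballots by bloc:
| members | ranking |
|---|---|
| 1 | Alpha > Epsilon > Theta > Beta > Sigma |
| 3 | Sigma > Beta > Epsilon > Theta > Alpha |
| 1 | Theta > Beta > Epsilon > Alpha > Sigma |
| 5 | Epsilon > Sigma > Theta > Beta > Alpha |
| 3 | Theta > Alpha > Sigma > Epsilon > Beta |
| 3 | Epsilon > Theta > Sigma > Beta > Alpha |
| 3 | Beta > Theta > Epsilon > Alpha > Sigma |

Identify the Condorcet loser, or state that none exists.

Alpha

Head-to-head results (19 members):
Epsilon vs Alpha: 3+1+5+3+3 = 15 for Epsilon, 4 for Alpha — Epsilon by 15–4.
Epsilon vs Sigma: Epsilon preferred on 1+1+5+3+3 = 13 ballots; Epsilon wins 13–6.
Epsilon vs Beta: Epsilon wins 12–7.
Epsilon vs Theta: Epsilon is ranked higher on 1+3+5+3 = 12 ballots, Theta on 7. Epsilon wins 12–7.
Alpha vs Sigma: Sigma, 11–8.
Alpha vs Beta: Alpha is ranked higher on 1+3 = 4 ballots, Beta on 15. Beta wins 15–4.
Alpha vs Theta: Theta, 18–1.
Sigma vs Beta: Sigma wins 14–5.
Sigma vs Theta: 3+5 = 8 for Sigma, 11 for Theta — Theta by 11–8.
Beta vs Theta: Theta wins 13–6.
Only Alpha has no wins; Alpha is the Condorcet loser.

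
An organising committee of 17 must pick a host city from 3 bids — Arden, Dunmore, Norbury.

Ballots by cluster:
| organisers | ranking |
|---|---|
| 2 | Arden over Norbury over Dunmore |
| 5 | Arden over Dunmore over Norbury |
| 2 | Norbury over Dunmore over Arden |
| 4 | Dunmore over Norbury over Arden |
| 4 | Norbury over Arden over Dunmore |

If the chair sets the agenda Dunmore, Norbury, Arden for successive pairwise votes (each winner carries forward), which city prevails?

Round 1: Dunmore vs Norbury — 9–8, Dunmore advances.
Round 2: Dunmore vs Arden — 6–11, Arden advances.
Arden survives the agenda.

Arden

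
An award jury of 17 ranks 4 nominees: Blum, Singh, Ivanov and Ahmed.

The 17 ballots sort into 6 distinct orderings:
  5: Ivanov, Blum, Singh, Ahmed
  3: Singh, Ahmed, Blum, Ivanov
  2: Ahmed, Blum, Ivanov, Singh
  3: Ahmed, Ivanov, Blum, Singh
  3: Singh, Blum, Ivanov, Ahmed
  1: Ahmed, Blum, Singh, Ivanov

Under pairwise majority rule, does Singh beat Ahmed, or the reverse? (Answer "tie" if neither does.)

Singh

Ballots ranking Singh above Ahmed: 5 + 3 + 3 = 11.
Ballots ranking Ahmed above Singh: 17 − 11 = 6.
Singh wins the head-to-head 11–6.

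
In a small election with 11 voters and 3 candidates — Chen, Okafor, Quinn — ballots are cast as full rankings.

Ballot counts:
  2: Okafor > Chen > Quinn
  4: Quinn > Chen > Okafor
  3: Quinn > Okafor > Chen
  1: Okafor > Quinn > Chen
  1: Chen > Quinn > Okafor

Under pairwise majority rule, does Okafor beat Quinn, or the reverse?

Ballots ranking Okafor above Quinn: 2 + 1 = 3.
Ballots ranking Quinn above Okafor: 11 − 3 = 8.
Quinn wins the head-to-head 8–3.

Quinn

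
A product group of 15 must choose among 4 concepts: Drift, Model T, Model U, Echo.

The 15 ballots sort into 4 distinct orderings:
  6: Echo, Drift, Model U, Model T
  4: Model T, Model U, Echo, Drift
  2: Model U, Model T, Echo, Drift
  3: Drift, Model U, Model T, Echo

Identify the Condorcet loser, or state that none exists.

Pairwise majorities:
Drift vs Model T: Drift, 9–6.
Drift–Model U: Drift 9–6.
Drift vs Echo: Echo, 12–3.
Model T vs Model U: Model U wins 11–4.
Model T–Echo: Model T 9–6.
Model U vs Echo: Model U preferred on 4+2+3 = 9 ballots; Model U wins 9–6.
Every design wins at least one matchup (Drift beats Model T; Model T beats Echo; Model U beats Model T; Echo beats Drift), so there is no Condorcet loser.

none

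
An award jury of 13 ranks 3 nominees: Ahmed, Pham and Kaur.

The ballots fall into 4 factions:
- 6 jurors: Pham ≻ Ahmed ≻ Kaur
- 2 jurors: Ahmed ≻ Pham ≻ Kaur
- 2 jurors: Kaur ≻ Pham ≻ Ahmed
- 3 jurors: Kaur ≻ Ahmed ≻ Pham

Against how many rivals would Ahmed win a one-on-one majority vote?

1

Ahmed against each rival (13 jurors):
Ahmed vs Pham: 5 to 8, Pham.
Ahmed vs Kaur: Ahmed wins 8–5.
Ahmed beats Kaur; loses to Pham — 1 pairwise win.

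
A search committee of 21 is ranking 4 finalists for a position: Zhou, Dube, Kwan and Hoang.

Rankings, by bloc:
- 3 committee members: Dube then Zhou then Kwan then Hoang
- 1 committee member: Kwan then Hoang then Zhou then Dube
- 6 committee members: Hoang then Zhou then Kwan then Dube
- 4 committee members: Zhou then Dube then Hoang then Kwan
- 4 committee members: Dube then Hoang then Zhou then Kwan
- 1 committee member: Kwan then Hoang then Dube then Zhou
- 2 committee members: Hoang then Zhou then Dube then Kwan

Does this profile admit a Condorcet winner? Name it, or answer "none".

Head-to-head results (21 committee members):
Zhou vs Dube: 13 to 8, Zhou.
Zhou vs Kwan: 19 to 2, Zhou.
Zhou vs Hoang: Zhou preferred on 3+4 = 7 ballots; Hoang wins 14–7.
Dube vs Kwan: Dube is ranked higher on 3+4+4+2 = 13 ballots, Kwan on 8. Dube wins 13–8.
Dube vs Hoang: Dube is ranked higher on 3+4+4 = 11 ballots, Hoang on 10. Dube wins 11–10.
Kwan vs Hoang: 5 to 16, Hoang.
No candidate is unbeaten: Zhou loses to Hoang; Dube loses to Zhou; Kwan loses to Zhou; Hoang loses to Dube. In particular Zhou > Dube > Hoang > Zhou is a majority cycle — no Condorcet winner exists.

none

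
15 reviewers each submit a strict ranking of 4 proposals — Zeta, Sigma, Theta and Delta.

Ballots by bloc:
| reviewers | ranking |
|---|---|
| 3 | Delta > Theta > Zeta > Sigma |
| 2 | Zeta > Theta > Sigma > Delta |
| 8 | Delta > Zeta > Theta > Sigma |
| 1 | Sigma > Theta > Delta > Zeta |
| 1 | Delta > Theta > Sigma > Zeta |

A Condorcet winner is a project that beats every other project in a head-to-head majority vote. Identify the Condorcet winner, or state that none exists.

Pairwise majorities:
Zeta–Sigma: Zeta 13–2.
Zeta vs Theta: Zeta, 10–5.
Zeta vs Delta: 2 to 13, Delta.
Sigma vs Theta: 1 for Sigma, 14 for Theta — Theta by 14–1.
Sigma vs Delta: Delta, 12–3.
Theta vs Delta: Theta is ranked higher on 2+1 = 3 ballots, Delta on 12. Delta wins 12–3.
Delta wins every pairwise contest, so Delta is the Condorcet winner.

Delta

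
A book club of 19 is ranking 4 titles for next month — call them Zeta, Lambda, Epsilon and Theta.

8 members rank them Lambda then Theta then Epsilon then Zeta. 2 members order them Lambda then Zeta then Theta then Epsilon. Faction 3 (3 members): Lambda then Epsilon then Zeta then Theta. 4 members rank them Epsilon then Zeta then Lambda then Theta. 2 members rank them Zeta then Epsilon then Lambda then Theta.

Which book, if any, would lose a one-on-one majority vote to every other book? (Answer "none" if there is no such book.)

Head-to-head results (19 members):
Zeta vs Lambda: Lambda wins 13–6.
Zeta vs Epsilon: Zeta is ranked higher on 2+2 = 4 ballots, Epsilon on 15. Epsilon wins 15–4.
Zeta–Theta: Zeta 11–8.
Lambda vs Epsilon: 13 to 6, Lambda.
Lambda vs Theta: Lambda is ranked higher on 8+2+3+4+2 = 19 ballots, Theta on 0. Lambda wins 19–0.
Epsilon vs Theta: Theta wins 10–9.
No book is winless: Zeta beats Theta; Lambda beats Zeta; Epsilon beats Zeta; Theta beats Epsilon. There is no Condorcet loser.

none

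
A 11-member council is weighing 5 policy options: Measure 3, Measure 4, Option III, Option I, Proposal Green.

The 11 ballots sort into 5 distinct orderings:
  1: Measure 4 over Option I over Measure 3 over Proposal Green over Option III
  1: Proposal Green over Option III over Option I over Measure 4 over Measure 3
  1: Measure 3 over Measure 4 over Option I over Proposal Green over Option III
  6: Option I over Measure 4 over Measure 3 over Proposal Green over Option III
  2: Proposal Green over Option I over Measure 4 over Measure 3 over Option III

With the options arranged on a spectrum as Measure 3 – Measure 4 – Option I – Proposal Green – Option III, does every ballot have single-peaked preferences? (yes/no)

yes

Axis positions: Measure 3=1, Measure 4=2, Option I=3, Proposal Green=4, Option III=5.
Cluster 1 (peak Measure 4 at position 2): ranking walks positions 2-3-1-4-5, expanding outward from the peak — single-peaked.
Cluster 2 (peak Proposal Green at position 4): ranking walks positions 4-5-3-2-1, expanding outward from the peak — single-peaked.
Cluster 3 (peak Measure 3 at position 1): ranking walks positions 1-2-3-4-5, expanding outward from the peak — single-peaked.
Cluster 4 (peak Option I at position 3): ranking walks positions 3-2-1-4-5, expanding outward from the peak — single-peaked.
Cluster 5 (peak Proposal Green at position 4): ranking walks positions 4-3-2-1-5, expanding outward from the peak — single-peaked.
Every ranking is single-peaked on this axis.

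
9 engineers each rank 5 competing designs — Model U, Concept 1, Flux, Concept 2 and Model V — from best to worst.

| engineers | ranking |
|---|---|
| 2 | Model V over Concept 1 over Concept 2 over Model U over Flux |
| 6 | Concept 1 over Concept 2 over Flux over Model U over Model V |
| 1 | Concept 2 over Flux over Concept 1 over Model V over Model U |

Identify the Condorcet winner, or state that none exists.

Head-to-head results (9 engineers):
Model U vs Concept 1: Model U is ranked higher on 0 ballots, Concept 1 on 9. Concept 1 wins 9–0.
Model U vs Flux: Flux, 7–2.
Model U vs Concept 2: Model U is ranked higher on 0 ballots, Concept 2 on 9. Concept 2 wins 9–0.
Model U vs Model V: 6 for Model U, 3 for Model V — Model U by 6–3.
Concept 1 vs Flux: Concept 1, 8–1.
Concept 1 vs Concept 2: Concept 1 is ranked higher on 2+6 = 8 ballots, Concept 2 on 1. Concept 1 wins 8–1.
Concept 1 vs Model V: Concept 1, 7–2.
Flux vs Concept 2: Flux is ranked higher on 0 ballots, Concept 2 on 9. Concept 2 wins 9–0.
Flux vs Model V: Flux, 7–2.
Concept 2 vs Model V: 6+1 = 7 for Concept 2, 2 for Model V — Concept 2 by 7–2.
Concept 1 wins every pairwise contest, so Concept 1 is the Condorcet winner.

Concept 1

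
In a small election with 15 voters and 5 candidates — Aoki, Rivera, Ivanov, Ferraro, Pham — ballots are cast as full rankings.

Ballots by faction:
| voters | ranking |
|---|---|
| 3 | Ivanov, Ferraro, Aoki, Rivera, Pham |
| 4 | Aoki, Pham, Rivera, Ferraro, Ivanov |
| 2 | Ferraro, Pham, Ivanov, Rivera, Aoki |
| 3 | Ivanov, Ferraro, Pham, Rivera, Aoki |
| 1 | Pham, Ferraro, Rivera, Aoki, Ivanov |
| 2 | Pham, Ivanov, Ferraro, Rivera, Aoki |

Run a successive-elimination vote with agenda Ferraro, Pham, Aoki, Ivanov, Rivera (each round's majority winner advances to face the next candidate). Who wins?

Round 1: Ferraro vs Pham — 8–7, Ferraro advances.
Round 2: Ferraro vs Aoki — 11–4, Ferraro advances.
Round 3: Ferraro vs Ivanov — 7–8, Ivanov advances.
Round 4: Ivanov vs Rivera — 10–5, Ivanov advances.
Ivanov survives the agenda.

Ivanov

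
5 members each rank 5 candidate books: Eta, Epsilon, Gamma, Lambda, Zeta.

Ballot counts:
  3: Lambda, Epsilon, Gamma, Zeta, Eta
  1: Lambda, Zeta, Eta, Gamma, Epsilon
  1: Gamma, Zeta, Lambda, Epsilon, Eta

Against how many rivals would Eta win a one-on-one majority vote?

0

Eta against each rival (5 members):
Eta vs Epsilon: Eta preferred on 1 ballot; Epsilon wins 4–1.
Eta vs Gamma: Eta preferred on 1 ballot; Gamma wins 4–1.
Eta vs Lambda: 0 for Eta, 5 for Lambda — Lambda by 5–0.
Eta vs Zeta: 0 for Eta, 5 for Zeta — Zeta by 5–0.
Eta beats no one; loses to Epsilon, Gamma, Lambda, Zeta — 0 pairwise wins.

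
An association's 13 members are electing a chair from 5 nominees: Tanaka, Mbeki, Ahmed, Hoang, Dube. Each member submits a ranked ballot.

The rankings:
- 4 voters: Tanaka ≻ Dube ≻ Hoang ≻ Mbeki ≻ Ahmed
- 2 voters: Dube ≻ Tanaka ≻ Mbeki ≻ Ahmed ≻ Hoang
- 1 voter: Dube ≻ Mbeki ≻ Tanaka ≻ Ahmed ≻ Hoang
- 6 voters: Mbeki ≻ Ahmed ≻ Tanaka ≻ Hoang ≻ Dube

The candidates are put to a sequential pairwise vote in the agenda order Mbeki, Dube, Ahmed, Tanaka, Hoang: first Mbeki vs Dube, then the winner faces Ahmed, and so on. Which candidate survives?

Round 1: Mbeki vs Dube — 6–7, Dube advances.
Round 2: Dube vs Ahmed — 7–6, Dube advances.
Round 3: Dube vs Tanaka — 3–10, Tanaka advances.
Round 4: Tanaka vs Hoang — 13–0, Tanaka advances.
Tanaka survives the agenda.

Tanaka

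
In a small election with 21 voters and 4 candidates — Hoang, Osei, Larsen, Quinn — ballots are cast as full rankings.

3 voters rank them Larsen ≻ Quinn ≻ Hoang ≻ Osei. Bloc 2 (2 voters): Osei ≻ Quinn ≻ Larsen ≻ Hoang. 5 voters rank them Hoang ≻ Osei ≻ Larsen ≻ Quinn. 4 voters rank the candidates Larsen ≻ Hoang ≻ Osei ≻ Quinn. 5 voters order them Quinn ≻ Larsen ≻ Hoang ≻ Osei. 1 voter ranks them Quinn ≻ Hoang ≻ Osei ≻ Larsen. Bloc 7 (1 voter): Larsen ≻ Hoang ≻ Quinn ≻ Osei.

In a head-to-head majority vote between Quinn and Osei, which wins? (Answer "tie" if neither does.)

Osei

Ballots ranking Quinn above Osei: 3 + 5 + 1 + 1 = 10.
Ballots ranking Osei above Quinn: 21 − 10 = 11.
Osei wins the head-to-head 11–10.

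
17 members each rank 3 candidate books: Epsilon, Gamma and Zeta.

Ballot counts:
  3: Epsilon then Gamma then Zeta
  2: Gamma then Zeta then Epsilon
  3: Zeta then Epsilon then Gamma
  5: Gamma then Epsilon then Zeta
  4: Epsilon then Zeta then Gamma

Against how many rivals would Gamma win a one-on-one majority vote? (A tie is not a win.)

1

Gamma against each rival (17 members):
Gamma vs Epsilon: 7 to 10, Epsilon.
Gamma vs Zeta: Gamma preferred on 3+2+5 = 10 ballots; Gamma wins 10–7.
Gamma beats Zeta; loses to Epsilon — 1 pairwise win.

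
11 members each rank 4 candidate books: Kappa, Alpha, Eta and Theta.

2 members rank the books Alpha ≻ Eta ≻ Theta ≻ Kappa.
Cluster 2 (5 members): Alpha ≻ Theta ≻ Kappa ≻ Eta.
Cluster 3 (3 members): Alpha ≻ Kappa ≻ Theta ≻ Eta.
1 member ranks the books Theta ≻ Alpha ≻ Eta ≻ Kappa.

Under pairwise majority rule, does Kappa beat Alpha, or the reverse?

No ballot ranks Kappa above Alpha: 0.
Ballots ranking Alpha above Kappa: 11 − 0 = 11.
Alpha wins the head-to-head 11–0.

Alpha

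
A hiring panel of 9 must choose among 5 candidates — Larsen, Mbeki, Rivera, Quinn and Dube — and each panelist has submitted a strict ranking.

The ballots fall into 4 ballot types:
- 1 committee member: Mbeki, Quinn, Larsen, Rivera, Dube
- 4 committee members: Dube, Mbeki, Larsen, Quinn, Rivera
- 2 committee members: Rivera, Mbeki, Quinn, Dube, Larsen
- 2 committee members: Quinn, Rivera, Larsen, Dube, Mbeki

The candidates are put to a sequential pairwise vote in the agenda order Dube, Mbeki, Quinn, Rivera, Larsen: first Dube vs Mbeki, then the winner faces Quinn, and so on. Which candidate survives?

Round 1: Dube vs Mbeki — 6–3, Dube advances.
Round 2: Dube vs Quinn — 4–5, Quinn advances.
Round 3: Quinn vs Rivera — 7–2, Quinn advances.
Round 4: Quinn vs Larsen — 5–4, Quinn advances.
Quinn survives the agenda.

Quinn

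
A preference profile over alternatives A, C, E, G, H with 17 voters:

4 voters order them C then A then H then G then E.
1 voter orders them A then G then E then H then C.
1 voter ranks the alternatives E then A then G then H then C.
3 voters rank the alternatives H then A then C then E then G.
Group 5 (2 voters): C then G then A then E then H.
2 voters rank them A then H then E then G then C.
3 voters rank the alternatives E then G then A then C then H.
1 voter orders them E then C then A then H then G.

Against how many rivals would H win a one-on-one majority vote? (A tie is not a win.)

H against each rival (17 voters):
H vs A: 3 to 14, A.
H vs C: 7 to 10, C.
H vs E: H preferred on 4+3+2 = 9 ballots; H wins 9–8.
H vs G: H, 10–7.
H beats E, G; loses to A, C — 2 pairwise wins.

2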